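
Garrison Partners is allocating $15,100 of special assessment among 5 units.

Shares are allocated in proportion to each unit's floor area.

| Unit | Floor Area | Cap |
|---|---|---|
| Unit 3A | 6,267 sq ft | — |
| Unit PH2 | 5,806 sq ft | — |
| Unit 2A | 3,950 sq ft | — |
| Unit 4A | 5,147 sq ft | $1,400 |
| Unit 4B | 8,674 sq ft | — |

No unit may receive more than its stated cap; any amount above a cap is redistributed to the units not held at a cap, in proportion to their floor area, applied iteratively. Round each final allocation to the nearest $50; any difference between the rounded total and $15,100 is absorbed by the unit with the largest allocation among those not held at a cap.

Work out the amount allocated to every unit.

Floor area total: 29,844.
Pro-rata shares before constraints: Unit 3A 3,170.88; Unit PH2 2,937.63; Unit 2A 1,998.56; Unit 4A 2,604.20; Unit 4B 4,388.73.
Capped: Unit 4A ($1,400); balance $13,700 reallocated over remaining floor area 24,697.
Remaining shares: Unit 3A 3,476.45 → $3,500; Unit PH2 3,220.72 → $3,200; Unit 2A 2,191.16 → $2,200; Unit 4B 4,811.67 → $4,800.

Unit 3A: $3,500 · Unit PH2: $3,200 · Unit 2A: $2,200 · Unit 4A: $1,400 · Unit 4B: $4,800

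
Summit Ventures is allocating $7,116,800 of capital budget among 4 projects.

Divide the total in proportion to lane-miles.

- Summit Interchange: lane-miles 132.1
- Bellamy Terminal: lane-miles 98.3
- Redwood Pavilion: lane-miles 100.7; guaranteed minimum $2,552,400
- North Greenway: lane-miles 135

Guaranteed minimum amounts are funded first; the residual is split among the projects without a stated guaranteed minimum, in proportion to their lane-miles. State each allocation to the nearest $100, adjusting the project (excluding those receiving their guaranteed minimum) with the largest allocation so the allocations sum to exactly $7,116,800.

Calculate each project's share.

Guaranteed amounts: Redwood Pavilion $2,552,400. Remaining pool $4,564,400.
Remaining pool split over remaining lane-miles 365.4: Summit Interchange 1,650,129.28 → $1,650,100; Bellamy Terminal 1,227,916.04 → $1,227,900; North Greenway 1,686,354.68 → $1,686,400.

Summit Interchange: $1,650,100 | Bellamy Terminal: $1,227,900 | Redwood Pavilion: $2,552,400 | North Greenway: $1,686,400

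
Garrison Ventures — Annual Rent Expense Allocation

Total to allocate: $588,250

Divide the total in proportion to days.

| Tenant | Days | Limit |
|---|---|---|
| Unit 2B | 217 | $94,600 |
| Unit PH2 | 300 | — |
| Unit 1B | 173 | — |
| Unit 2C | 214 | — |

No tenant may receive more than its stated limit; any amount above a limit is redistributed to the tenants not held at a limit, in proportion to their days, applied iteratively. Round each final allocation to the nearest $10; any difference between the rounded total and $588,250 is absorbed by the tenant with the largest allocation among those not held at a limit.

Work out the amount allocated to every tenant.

Combined days = 904.
Proportional shares (ignoring caps): Unit 2B 141,206.03; Unit PH2 195,215.71; Unit 1B 112,574.39; Unit 2C 139,253.87.
Held at cap: Unit 2B ($94,600); residual $493,650 reallocated over remaining days 687.
Shares after redistribution: Unit PH2 215,567.69 → $215,570; Unit 1B 124,310.70 → $124,310; Unit 2C 153,771.62 → $153,770.

Unit 2B: $94,600; Unit PH2: $215,570; Unit 1B: $124,310; Unit 2C: $153,770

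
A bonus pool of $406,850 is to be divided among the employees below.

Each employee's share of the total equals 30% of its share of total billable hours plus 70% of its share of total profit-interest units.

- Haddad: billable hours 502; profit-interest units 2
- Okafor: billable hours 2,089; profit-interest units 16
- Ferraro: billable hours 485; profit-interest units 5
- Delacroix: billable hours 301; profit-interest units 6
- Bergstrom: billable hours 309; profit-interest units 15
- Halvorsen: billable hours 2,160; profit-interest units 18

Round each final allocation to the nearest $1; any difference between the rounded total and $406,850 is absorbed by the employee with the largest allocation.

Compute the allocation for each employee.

Billable hours total 5,846; profit-interest units total 62.
Blended shares (30% billable hours + 70% profit-interest units): Haddad 0.0483; Okafor 0.2878; Ferraro 0.0813; Delacroix 0.0832; Bergstrom 0.1852; Halvorsen 0.3141.
Raw shares: Haddad 19,667.88; Okafor 117,110.42; Ferraro 33,093.35; Delacroix 33,845.20; Bergstrom 75,353.44; Halvorsen 127,779.72.
After rounding ($1): Haddad $19,668; Okafor $117,110; Ferraro $33,093; Delacroix $33,845; Bergstrom $75,353; Halvorsen $127,780. Sum = $406,849.
Difference $406,850 − $406,849 = +$1 applied to largest allocation (Halvorsen): Halvorsen becomes $127,781.

Haddad: $19,668; Okafor: $117,110; Ferraro: $33,093; Delacroix: $33,845; Bergstrom: $75,353; Halvorsen: $127,781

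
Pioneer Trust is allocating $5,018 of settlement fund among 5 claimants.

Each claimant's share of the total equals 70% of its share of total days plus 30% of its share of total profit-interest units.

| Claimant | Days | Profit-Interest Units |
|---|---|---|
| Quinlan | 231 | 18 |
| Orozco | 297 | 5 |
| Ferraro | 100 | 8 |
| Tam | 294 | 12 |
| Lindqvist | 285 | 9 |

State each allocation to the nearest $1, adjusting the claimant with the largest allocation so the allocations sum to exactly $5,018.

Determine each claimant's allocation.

Quinlan: $1,193; Orozco: $1,009; Ferraro: $523; Tam: $1,203; Lindqvist: $1,090

Totals — days 1,207, profit-interest units 52.
Blended shares (70% days + 30% profit-interest units): Quinlan 0.2378; Orozco 0.2011; Ferraro 0.1041; Tam 0.2397; Lindqvist 0.2172.
Unrounded shares: Quinlan 1,193.35; Orozco 1,009.08; Ferraro 522.62; Tam 1,203.00; Lindqvist 1,089.95.
At nearest $1: Quinlan $1,193; Orozco $1,009; Ferraro $523; Tam $1,203; Lindqvist $1,090. Sum = $5,018.
No rounding difference to absorb.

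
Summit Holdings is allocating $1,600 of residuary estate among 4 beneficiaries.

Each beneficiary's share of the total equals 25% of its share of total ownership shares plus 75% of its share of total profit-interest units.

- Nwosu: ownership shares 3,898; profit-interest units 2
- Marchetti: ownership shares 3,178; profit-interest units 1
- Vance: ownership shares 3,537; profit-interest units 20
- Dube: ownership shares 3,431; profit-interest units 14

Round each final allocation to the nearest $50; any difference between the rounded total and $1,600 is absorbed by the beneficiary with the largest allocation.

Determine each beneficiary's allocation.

Totals — ownership shares 14,044, profit-interest units 37.
Combined weights (25% ownership shares + 75% profit-interest units): Nwosu 0.1099; Marchetti 0.0768; Vance 0.4684; Dube 0.3449.
Pro-rata amounts: Nwosu 175.89; Marchetti 122.95; Vance 749.39; Dube 551.78.
At nearest $50: Nwosu $200; Marchetti $100; Vance $750; Dube $550. Sum = $1,600.
No rounding difference to absorb.

Nwosu: $200; Marchetti: $100; Vance: $750; Dube: $550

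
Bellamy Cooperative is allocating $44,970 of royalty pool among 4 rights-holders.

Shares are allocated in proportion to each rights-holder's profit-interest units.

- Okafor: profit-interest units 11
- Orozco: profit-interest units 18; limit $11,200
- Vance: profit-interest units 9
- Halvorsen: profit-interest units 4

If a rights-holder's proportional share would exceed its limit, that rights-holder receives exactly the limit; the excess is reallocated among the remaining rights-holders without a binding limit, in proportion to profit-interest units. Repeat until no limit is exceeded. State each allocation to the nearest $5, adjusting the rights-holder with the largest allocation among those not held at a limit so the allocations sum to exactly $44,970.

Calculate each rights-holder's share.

Okafor: $15,475 | Orozco: $11,200 | Vance: $12,665 | Halvorsen: $5,630

Total profit-interest units = 42.
Proportional shares (ignoring caps): Okafor 11,777.86; Orozco 19,272.86; Vance 9,636.43; Halvorsen 4,282.86.
Held at cap: Orozco ($11,200); balance $33,770 reallocated over remaining profit-interest units 24.
Redistributed shares: Okafor 15,477.92 → $15,480; Vance 12,663.75 → $12,665; Halvorsen 5,628.33 → $5,630.
Rounding difference −$5 applied to Okafor → $15,475.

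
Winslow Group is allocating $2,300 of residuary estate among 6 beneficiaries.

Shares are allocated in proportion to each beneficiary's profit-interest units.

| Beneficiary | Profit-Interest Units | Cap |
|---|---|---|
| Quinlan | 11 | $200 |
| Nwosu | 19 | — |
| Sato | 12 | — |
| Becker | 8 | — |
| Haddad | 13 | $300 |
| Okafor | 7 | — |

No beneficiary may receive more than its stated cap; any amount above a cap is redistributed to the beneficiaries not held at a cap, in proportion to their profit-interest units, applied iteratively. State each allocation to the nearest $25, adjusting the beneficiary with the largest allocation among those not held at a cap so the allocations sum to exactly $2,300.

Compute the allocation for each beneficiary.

Quinlan: $200 · Nwosu: $725 · Sato: $475 · Becker: $325 · Haddad: $300 · Okafor: $275

Sum of profit-interest units: 70.
Pro-rata shares before constraints: Quinlan 361.43; Nwosu 624.29; Sato 394.29; Becker 262.86; Haddad 427.14; Okafor 230.00.
Cap binds for Quinlan ($200), Haddad ($300); balance $1,800 reallocated over remaining profit-interest units 46.
Shares after redistribution: Nwosu 743.48 → $750; Sato 469.57 → $475; Becker 313.04 → $325; Okafor 273.91 → $275.
Rounding difference −$25 applied to Nwosu → $725.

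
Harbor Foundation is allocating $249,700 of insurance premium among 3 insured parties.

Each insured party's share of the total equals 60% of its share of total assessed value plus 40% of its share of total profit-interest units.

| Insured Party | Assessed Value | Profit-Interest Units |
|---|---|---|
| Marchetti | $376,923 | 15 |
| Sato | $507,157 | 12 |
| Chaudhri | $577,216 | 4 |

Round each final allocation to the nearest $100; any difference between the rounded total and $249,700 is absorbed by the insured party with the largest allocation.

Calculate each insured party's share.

Marchetti: $87,000 · Sato: $90,600 · Chaudhri: $72,100

Assessed value total 1,461,296; profit-interest units total 31.
Composite weights (60% assessed value + 40% profit-interest units): Marchetti 0.3483; Sato 0.3631; Chaudhri 0.2886.
Unrounded shares: Marchetti 86,973.22; Sato 90,659.72; Chaudhri 72,067.06.
After rounding ($100): Marchetti $87,000; Sato $90,700; Chaudhri $72,100. Sum = $249,800.
Difference $249,700 − $249,800 = −$100 applied to largest allocation (Sato): Sato becomes $90,600.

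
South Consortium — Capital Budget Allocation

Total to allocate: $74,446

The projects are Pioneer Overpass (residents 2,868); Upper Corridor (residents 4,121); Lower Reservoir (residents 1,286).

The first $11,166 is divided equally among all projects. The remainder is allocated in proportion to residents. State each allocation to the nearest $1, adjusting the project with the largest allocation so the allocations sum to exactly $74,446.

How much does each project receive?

First tranche $11,166 split equally: $3,722 each.
Remainder $63,280 by residents (total 8,275): Pioneer Overpass 21,931.97 → $21,932; Upper Corridor 31,513.82 → $31,514; Lower Reservoir 9,834.21 → $9,834.
Totals: Pioneer Overpass $3,722 + $21,932 = $25,654; Upper Corridor $3,722 + $31,514 = $35,236; Lower Reservoir $3,722 + $9,834 = $13,556.

Pioneer Overpass: $25,654; Upper Corridor: $35,236; Lower Reservoir: $13,556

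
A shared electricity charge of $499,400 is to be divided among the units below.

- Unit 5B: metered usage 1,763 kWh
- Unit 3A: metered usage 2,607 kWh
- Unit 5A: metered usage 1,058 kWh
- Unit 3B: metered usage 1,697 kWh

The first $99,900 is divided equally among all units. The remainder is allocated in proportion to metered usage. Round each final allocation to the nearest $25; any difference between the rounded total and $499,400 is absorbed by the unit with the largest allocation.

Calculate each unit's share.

First tranche $99,900 split equally: $24,975 each.
Remainder $399,500 by metered usage (total 7,125): Unit 5B 98,851.72 → $98,850; Unit 3A 146,174.95 → $146,175; Unit 5A 59,322.25 → $59,325; Unit 3B 95,151.09 → $95,150.
Totals: Unit 5B $24,975 + $98,850 = $123,825; Unit 3A $24,975 + $146,175 = $171,150; Unit 5A $24,975 + $59,325 = $84,300; Unit 3B $24,975 + $95,150 = $120,125.

Unit 5B: $123,825 | Unit 3A: $171,150 | Unit 5A: $84,300 | Unit 3B: $120,125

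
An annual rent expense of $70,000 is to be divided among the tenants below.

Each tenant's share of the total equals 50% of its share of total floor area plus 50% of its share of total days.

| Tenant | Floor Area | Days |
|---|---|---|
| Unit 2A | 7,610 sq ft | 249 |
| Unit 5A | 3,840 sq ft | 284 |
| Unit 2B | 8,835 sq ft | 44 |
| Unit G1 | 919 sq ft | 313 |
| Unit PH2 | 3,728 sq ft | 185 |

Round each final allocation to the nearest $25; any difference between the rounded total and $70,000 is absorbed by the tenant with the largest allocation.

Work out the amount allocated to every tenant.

Floor area total 24,932; days total 1,075.
Combined weights (50% floor area + 50% days): Unit 2A 0.2684; Unit 5A 0.2091; Unit 2B 0.1976; Unit G1 0.1640; Unit PH2 0.1608.
Proportional shares: Unit 2A 18,790.03; Unit 5A 14,637.17; Unit 2B 13,835.29; Unit G1 11,480.81; Unit PH2 11,256.69.
After rounding ($25): Unit 2A $18,800; Unit 5A $14,625; Unit 2B $13,825; Unit G1 $11,475; Unit PH2 $11,250. Sum = $69,975.
Difference $70,000 − $69,975 = +$25 applied to largest allocation (Unit 2A): Unit 2A becomes $18,825.

Unit 2A: $18,825 · Unit 5A: $14,625 · Unit 2B: $13,825 · Unit G1: $11,475 · Unit PH2: $11,250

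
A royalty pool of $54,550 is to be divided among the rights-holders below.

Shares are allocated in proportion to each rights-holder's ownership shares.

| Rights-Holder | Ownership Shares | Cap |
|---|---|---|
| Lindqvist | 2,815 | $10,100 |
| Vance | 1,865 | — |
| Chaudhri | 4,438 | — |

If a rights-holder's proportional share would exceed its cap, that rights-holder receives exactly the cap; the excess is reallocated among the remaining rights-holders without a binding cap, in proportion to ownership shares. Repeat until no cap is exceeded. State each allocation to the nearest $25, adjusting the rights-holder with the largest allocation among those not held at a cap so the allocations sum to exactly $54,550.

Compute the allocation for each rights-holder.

Lindqvist: $10,100 | Vance: $13,150 | Chaudhri: $31,300

Total ownership shares = 9,118.
Unconstrained shares: Lindqvist 16,841.22; Vance 11,157.68; Chaudhri 26,551.10.
Cap binds for Lindqvist ($10,100); residual $44,450 reallocated over remaining ownership shares 6,303.
Remaining shares: Vance 13,152.35 → $13,150; Chaudhri 31,297.65 → $31,300.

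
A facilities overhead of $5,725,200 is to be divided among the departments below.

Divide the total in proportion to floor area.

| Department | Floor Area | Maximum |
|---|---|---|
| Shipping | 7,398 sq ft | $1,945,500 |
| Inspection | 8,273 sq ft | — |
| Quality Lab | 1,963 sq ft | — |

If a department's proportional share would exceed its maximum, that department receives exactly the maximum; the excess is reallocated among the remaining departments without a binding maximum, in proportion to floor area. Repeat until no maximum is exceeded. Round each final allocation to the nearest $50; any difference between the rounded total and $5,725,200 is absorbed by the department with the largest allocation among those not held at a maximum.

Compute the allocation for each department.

Shipping: $1,945,500; Inspection: $3,054,850; Quality Lab: $724,850

Total floor area = 17,634.
Pro-rata shares before constraints: Shipping 2,401,895.75; Inspection 2,685,980.47; Quality Lab 637,323.78.
Capped: Shipping ($1,945,500); residual $3,779,700 reallocated over remaining floor area 10,236.
Redistributed shares: Inspection 3,054,851.32 → $3,054,850; Quality Lab 724,848.68 → $724,850.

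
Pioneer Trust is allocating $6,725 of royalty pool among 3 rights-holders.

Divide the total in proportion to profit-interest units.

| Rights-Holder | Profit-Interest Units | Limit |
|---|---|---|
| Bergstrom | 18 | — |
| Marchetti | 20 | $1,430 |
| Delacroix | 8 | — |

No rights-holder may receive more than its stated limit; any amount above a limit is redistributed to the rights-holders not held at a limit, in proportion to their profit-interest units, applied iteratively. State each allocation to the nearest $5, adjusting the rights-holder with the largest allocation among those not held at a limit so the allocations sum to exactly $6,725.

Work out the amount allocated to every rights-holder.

Bergstrom: $3,665 | Marchetti: $1,430 | Delacroix: $1,630

Total profit-interest units = 46.
Proportional shares (ignoring caps): Bergstrom 2,631.52; Marchetti 2,923.91; Delacroix 1,169.57.
Capped: Marchetti ($1,430); residual $5,295 reallocated over remaining profit-interest units 26.
Shares after redistribution: Bergstrom 3,665.77 → $3,665; Delacroix 1,629.23 → $1,630.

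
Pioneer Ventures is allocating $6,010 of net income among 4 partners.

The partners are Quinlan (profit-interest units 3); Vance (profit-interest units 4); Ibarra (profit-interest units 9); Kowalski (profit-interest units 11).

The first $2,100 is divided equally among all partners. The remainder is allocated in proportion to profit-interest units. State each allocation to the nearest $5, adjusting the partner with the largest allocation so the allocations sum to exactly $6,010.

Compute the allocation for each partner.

Quinlan: $960; Vance: $1,105; Ibarra: $1,830; Kowalski: $2,115

First tranche $2,100 split equally: $525 each.
Remainder $3,910 by profit-interest units (total 27): Quinlan 434.44 → $435; Vance 579.26 → $580; Ibarra 1,303.33 → $1,305; Kowalski 1,592.96 → $1,595.
Rounding difference −$5 on remainder applied to Kowalski.
Totals: Quinlan $525 + $435 = $960; Vance $525 + $580 = $1,105; Ibarra $525 + $1,305 = $1,830; Kowalski $525 + $1,590 = $2,115.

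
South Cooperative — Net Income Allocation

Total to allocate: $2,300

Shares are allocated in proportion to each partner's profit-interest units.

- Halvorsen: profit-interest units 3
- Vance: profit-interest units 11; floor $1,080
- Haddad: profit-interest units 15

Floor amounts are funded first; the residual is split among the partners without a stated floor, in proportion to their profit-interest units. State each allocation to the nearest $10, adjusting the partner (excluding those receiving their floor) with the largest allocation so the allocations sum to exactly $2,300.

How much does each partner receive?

Halvorsen: $200 | Vance: $1,080 | Haddad: $1,020

Guaranteed amounts: Vance $1,080. Residual $1,220.
Residual split over remaining profit-interest units 18: Halvorsen 203.33 → $200; Haddad 1,016.67 → $1,020.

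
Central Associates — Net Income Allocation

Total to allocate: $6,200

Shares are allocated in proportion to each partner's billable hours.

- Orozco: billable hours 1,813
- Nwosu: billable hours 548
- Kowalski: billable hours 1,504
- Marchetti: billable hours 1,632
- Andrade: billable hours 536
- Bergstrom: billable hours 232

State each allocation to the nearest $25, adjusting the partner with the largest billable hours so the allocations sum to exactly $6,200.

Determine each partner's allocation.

Total billable hours = 1,813 + 548 + 1,504 + 1,632 + 536 + 232 = 6,265.
Raw shares: Orozco 1,794.19; Nwosu 542.31; Kowalski 1,488.40; Marchetti 1,615.07; Andrade 530.44; Bergstrom 229.59.
After rounding ($25): Orozco $1,800; Nwosu $550; Kowalski $1,500; Marchetti $1,625; Andrade $525; Bergstrom $225. Sum = $6,225.
Difference $6,200 − $6,225 = −$25 applied to largest billable hours (Orozco): Orozco becomes $1,775.

Orozco: $1,775 | Nwosu: $550 | Kowalski: $1,500 | Marchetti: $1,625 | Andrade: $525 | Bergstrom: $225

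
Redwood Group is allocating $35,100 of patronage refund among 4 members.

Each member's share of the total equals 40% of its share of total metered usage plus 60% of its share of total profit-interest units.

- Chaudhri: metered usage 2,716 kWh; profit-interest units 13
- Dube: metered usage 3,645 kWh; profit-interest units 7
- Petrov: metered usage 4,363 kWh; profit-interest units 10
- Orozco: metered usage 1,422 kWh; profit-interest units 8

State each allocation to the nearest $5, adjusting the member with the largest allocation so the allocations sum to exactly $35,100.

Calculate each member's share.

Chaudhri: $10,345; Dube: $8,095; Petrov: $10,585; Orozco: $6,075

Totals — metered usage 12,146, profit-interest units 38.
Composite weights (40% metered usage + 60% profit-interest units): Chaudhri 0.2947; Dube 0.2306; Petrov 0.3016; Orozco 0.1731.
Unrounded shares: Chaudhri 10,344.26; Dube 8,092.86; Petrov 10,585.45; Orozco 6,077.43.
Rounded to nearest $5: Chaudhri $10,345; Dube $8,095; Petrov $10,585; Orozco $6,075. Sum = $35,100.
No rounding difference to absorb.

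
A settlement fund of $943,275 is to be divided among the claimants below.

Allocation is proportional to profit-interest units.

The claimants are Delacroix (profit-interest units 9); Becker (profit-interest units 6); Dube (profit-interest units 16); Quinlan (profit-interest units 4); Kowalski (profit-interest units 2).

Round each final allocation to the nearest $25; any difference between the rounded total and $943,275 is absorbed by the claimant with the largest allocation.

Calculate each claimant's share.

Total profit-interest units = 37.
Unrounded shares: Delacroix 9/37 × $943,275 = 229,445.27; Becker 6/37 × $943,275 = 152,963.51; Dube 16/37 × $943,275 = 407,902.70; Quinlan 4/37 × $943,275 = 101,975.68; Kowalski 2/37 × $943,275 = 50,987.84.
After rounding ($25): Delacroix $229,450; Becker $152,975; Dube $407,900; Quinlan $101,975; Kowalski $51,000. Sum = $943,300.
Difference $943,275 − $943,300 = −$25 applied to largest allocation (Dube): Dube becomes $407,875.

Delacroix: $229,450 | Becker: $152,975 | Dube: $407,875 | Quinlan: $101,975 | Kowalski: $51,000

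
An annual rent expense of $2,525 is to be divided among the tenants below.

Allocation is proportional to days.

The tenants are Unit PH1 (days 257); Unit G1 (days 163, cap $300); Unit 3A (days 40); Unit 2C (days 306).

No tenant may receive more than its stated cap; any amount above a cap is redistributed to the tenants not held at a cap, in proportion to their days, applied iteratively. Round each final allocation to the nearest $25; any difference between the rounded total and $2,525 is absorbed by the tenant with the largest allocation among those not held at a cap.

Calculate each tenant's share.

Unit PH1: $950; Unit G1: $300; Unit 3A: $150; Unit 2C: $1,125

Days total: 766.
Pro-rata shares before constraints: Unit PH1 847.16; Unit G1 537.30; Unit 3A 131.85; Unit 2C 1,008.68.
Cap binds for Unit G1 ($300); remaining pool $2,225 reallocated over remaining days 603.
Remaining shares: Unit PH1 948.30 → $950; Unit 3A 147.60 → $150; Unit 2C 1,129.10 → $1,125.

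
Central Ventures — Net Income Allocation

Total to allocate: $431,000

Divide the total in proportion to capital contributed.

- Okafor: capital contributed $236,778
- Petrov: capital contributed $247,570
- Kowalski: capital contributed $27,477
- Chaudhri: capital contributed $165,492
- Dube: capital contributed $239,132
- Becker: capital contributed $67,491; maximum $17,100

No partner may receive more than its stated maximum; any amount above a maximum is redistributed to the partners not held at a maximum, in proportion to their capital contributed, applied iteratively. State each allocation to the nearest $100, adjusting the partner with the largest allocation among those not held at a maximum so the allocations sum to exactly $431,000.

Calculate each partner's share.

Okafor: $106,900 · Petrov: $111,900 · Kowalski: $12,400 · Chaudhri: $74,700 · Dube: $108,000 · Becker: $17,100

Total capital contributed = 983,940.
Pro-rata shares before constraints: Okafor 103,717.01; Petrov 108,444.29; Kowalski 12,035.88; Chaudhri 72,491.26; Dube 104,748.15; Becker 29,563.41.
Cap binds for Becker ($17,100); residual $413,900 reallocated over remaining capital contributed 916,449.
Redistributed shares: Okafor 106,937.12 → $106,900; Petrov 111,811.16 → $111,800; Kowalski 12,409.56 → $12,400; Chaudhri 74,741.90 → $74,700; Dube 108,000.26 → $108,000.
Rounding difference +$100 applied to Petrov → $111,900.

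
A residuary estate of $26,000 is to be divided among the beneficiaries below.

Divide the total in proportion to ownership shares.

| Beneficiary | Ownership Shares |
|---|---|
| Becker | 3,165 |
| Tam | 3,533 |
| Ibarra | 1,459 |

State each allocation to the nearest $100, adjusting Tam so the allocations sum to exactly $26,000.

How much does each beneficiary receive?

Becker: $10,100; Tam: $11,200; Ibarra: $4,700

Combined ownership shares = 8,157.
Raw shares: Becker 3,165/8,157 × $26,000 = 10,088.27; Tam 3,533/8,157 × $26,000 = 11,261.25; Ibarra 1,459/8,157 × $26,000 = 4,650.48.
At nearest $100: Becker $10,100; Tam $11,300; Ibarra $4,700. Sum = $26,100.
Difference $26,000 − $26,100 = −$100 applied to Tam: Tam becomes $11,200.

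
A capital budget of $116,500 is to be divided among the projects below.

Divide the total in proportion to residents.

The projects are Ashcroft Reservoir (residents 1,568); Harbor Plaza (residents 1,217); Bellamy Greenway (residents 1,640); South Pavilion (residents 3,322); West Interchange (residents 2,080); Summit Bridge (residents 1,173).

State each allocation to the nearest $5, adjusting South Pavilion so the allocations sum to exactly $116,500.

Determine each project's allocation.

Ashcroft Reservoir: $16,605; Harbor Plaza: $12,890; Bellamy Greenway: $17,370; South Pavilion: $35,180; West Interchange: $22,030; Summit Bridge: $12,425

Total residents = 11,000.
Raw shares: Ashcroft Reservoir 1,568/11,000 × $116,500 = 16,606.55; Harbor Plaza 1,217/11,000 × $116,500 = 12,889.14; Bellamy Greenway 1,640/11,000 × $116,500 = 17,369.09; South Pavilion 3,322/11,000 × $116,500 = 35,183.00; West Interchange 2,080/11,000 × $116,500 = 22,029.09; Summit Bridge 1,173/11,000 × $116,500 = 12,423.14.
At nearest $5: Ashcroft Reservoir $16,605; Harbor Plaza $12,890; Bellamy Greenway $17,370; South Pavilion $35,185; West Interchange $22,030; Summit Bridge $12,425. Sum = $116,505.
Difference $116,500 − $116,505 = −$5 applied to South Pavilion: South Pavilion becomes $35,180.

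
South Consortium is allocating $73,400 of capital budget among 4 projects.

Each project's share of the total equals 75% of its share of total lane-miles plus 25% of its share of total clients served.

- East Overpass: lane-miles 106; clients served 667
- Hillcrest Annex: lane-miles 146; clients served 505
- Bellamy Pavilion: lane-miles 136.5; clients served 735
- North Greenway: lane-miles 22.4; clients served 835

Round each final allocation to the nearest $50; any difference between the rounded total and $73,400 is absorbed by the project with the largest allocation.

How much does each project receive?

East Overpass: $18,650 · Hillcrest Annex: $22,950 · Bellamy Pavilion: $23,200 · North Greenway: $8,600

Totals — lane-miles 410.9, clients served 2,742.
Composite weights (75% lane-miles + 25% clients served): East Overpass 0.2543; Hillcrest Annex 0.3125; Bellamy Pavilion 0.3162; North Greenway 0.1170.
Proportional shares: East Overpass 18,664.96; Hillcrest Annex 22,939.79; Bellamy Pavilion 23,206.24; North Greenway 8,589.01.
Rounded to nearest $50: East Overpass $18,650; Hillcrest Annex $22,950; Bellamy Pavilion $23,200; North Greenway $8,600. Sum = $73,400.
Sum already equals the total — no adjustment.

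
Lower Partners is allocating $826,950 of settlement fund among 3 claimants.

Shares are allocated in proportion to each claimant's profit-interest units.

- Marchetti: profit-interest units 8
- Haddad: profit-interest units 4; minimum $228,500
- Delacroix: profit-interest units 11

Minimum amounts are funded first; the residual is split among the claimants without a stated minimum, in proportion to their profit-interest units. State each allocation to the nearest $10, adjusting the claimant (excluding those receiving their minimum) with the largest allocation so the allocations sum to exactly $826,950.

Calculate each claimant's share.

Fund the minimums — Haddad $228,500. Remaining pool $598,450.
Remaining pool split over remaining profit-interest units 19: Marchetti 251,978.95 → $251,980; Delacroix 346,471.05 → $346,470.

Marchetti: $251,980 | Haddad: $228,500 | Delacroix: $346,470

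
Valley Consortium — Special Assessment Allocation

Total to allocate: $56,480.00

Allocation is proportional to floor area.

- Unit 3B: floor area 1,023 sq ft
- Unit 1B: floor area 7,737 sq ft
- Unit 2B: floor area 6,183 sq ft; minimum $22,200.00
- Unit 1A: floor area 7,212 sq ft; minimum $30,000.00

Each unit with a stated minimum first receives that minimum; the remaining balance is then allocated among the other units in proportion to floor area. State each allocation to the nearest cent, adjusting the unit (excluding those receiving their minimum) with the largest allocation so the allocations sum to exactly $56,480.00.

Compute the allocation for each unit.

Minimums first: Unit 2B $22,200.00; Unit 1A $30,000.00. Residual $4,280.00.
Residual split over remaining floor area 8,760: Unit 3B 499.8219 → $499.82; Unit 1B 3,780.1781 → $3,780.18.

Unit 3B: $499.82; Unit 1B: $3,780.18; Unit 2B: $22,200.00; Unit 1A: $30,000.00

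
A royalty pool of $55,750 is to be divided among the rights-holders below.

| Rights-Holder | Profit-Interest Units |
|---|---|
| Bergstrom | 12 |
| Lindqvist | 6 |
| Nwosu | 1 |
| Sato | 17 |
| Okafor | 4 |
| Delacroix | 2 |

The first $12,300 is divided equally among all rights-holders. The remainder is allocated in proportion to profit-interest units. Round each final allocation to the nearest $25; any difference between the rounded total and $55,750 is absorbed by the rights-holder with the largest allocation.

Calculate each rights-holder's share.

Bergstrom: $14,475; Lindqvist: $8,250; Nwosu: $3,075; Sato: $19,625; Okafor: $6,200; Delacroix: $4,125

$12,300 shared equally gives $2,050 per rights-holder.
Remainder $43,450 by profit-interest units (total 42): Bergstrom 12,414.29 → $12,425; Lindqvist 6,207.14 → $6,200; Nwosu 1,034.52 → $1,025; Sato 17,586.90 → $17,575; Okafor 4,138.10 → $4,150; Delacroix 2,069.05 → $2,075.
Totals: Bergstrom $2,050 + $12,425 = $14,475; Lindqvist $2,050 + $6,200 = $8,250; Nwosu $2,050 + $1,025 = $3,075; Sato $2,050 + $17,575 = $19,625; Okafor $2,050 + $4,150 = $6,200; Delacroix $2,050 + $2,075 = $4,125.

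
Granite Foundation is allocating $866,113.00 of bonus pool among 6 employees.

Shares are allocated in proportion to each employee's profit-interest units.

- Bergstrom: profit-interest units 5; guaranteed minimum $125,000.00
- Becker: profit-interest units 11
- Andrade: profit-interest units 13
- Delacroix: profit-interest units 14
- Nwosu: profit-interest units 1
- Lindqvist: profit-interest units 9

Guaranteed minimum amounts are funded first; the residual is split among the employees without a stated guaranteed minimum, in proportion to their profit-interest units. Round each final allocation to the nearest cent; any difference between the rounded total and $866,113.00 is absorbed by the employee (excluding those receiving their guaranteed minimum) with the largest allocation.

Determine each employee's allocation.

Bergstrom: $125,000.00 | Becker: $169,838.40 | Andrade: $200,718.10 | Delacroix: $216,157.96 | Nwosu: $15,439.85 | Lindqvist: $138,958.69

Fund the minimums — Bergstrom $125,000.00. Residual $741,113.00.
Residual split over remaining profit-interest units 48: Becker 169,838.3958 → $169,838.40; Andrade 200,718.1042 → $200,718.10; Delacroix 216,157.9583 → $216,157.96; Nwosu 15,439.8542 → $15,439.85; Lindqvist 138,958.6875 → $138,958.69.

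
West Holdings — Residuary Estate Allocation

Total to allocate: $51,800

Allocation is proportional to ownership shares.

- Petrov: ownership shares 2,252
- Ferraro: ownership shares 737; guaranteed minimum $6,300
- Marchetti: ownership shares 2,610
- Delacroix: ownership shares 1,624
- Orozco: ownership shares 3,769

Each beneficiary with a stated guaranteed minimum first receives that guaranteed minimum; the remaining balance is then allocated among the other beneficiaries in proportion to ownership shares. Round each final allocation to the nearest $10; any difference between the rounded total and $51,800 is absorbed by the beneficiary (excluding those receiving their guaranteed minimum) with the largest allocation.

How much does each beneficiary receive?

Petrov: $9,990 | Ferraro: $6,300 | Marchetti: $11,580 | Delacroix: $7,210 | Orozco: $16,720

Minimums first: Ferraro $6,300. Residual $45,500.
Residual split over remaining ownership shares 10,255: Petrov 9,991.81 → $9,990; Marchetti 11,580.20 → $11,580; Delacroix 7,205.46 → $7,210; Orozco 16,722.53 → $16,720.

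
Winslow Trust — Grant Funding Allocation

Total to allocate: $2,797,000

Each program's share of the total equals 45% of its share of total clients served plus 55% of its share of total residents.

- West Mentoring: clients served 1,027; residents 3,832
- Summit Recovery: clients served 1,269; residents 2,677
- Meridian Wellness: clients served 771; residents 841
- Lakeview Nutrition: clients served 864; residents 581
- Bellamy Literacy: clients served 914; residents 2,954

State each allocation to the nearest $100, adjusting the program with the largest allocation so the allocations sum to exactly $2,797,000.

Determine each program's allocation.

West Mentoring: $808,400 · Summit Recovery: $708,000 · Meridian Wellness: $319,100 · Lakeview Nutrition: $306,600 · Bellamy Literacy: $654,900

Clients served total 4,845; residents total 10,885.
Composite weights (45% clients served + 55% residents): West Mentoring 0.2890; Summit Recovery 0.2531; Meridian Wellness 0.1141; Lakeview Nutrition 0.1096; Bellamy Literacy 0.2342.
Raw shares: West Mentoring 808,364.47; Summit Recovery 707,998.74; Meridian Wellness 319,149.35; Lakeview Nutrition 306,564.04; Bellamy Literacy 654,923.40.
After rounding ($100): West Mentoring $808,400; Summit Recovery $708,000; Meridian Wellness $319,100; Lakeview Nutrition $306,600; Bellamy Literacy $654,900. Sum = $2,797,000.
Sum already equals the total — no adjustment.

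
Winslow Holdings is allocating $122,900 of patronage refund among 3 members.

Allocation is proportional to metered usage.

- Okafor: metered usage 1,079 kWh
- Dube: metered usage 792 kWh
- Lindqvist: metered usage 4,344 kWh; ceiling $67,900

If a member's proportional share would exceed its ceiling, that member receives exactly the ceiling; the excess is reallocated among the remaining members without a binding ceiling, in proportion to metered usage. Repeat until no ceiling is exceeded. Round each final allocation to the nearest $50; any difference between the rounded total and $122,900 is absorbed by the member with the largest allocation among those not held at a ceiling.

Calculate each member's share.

Metered usage total: 6,215.
Pro-rata shares before constraints: Okafor 21,336.94; Dube 15,661.59; Lindqvist 85,901.46.
Held at cap: Lindqvist ($67,900); remaining pool $55,000 reallocated over remaining metered usage 1,871.
Redistributed shares: Okafor 31,718.33 → $31,700; Dube 23,281.67 → $23,300.

Okafor: $31,700 | Dube: $23,300 | Lindqvist: $67,900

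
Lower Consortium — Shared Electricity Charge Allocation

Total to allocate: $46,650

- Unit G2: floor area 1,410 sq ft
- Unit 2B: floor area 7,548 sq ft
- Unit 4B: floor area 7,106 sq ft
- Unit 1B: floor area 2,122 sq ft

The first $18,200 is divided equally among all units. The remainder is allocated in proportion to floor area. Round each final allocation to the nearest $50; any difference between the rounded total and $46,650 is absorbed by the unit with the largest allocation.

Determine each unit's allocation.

Unit G2: $6,750; Unit 2B: $16,400; Unit 4B: $15,650; Unit 1B: $7,850

First tranche $18,200 split equally: $4,550 each.
Remainder $28,450 by floor area (total 18,186): Unit G2 2,205.79 → $2,200; Unit 2B 11,808.02 → $11,800; Unit 4B 11,116.56 → $11,100; Unit 1B 3,319.64 → $3,300.
Rounding difference +$50 on remainder applied to Unit 2B.
Totals: Unit G2 $4,550 + $2,200 = $6,750; Unit 2B $4,550 + $11,850 = $16,400; Unit 4B $4,550 + $11,100 = $15,650; Unit 1B $4,550 + $3,300 = $7,850.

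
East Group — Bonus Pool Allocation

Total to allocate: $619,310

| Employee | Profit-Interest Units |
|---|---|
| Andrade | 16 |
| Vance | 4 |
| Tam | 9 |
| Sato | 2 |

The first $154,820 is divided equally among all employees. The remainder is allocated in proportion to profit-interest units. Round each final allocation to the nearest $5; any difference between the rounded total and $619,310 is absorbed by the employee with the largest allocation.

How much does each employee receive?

$154,820 shared equally gives $38,705 per employee.
Remainder $464,490 by profit-interest units (total 31): Andrade 239,736.77 → $239,735; Vance 59,934.19 → $59,935; Tam 134,851.94 → $134,850; Sato 29,967.10 → $29,965.
Rounding difference +$5 on remainder applied to Andrade.
Totals: Andrade $38,705 + $239,740 = $278,445; Vance $38,705 + $59,935 = $98,640; Tam $38,705 + $134,850 = $173,555; Sato $38,705 + $29,965 = $68,670.

Andrade: $278,445; Vance: $98,640; Tam: $173,555; Sato: $68,670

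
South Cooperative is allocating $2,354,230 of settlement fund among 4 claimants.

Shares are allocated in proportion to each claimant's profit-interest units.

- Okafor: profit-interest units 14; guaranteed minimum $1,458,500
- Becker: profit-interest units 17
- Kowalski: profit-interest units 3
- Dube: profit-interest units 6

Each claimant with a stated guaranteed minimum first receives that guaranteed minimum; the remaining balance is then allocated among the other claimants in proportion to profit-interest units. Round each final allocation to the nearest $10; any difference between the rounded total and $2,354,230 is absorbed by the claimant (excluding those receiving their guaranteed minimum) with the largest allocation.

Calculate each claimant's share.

Okafor: $1,458,500; Becker: $585,670; Kowalski: $103,350; Dube: $206,710

Minimums first: Okafor $1,458,500. Remaining pool $895,730.
Remaining pool split over remaining profit-interest units 26: Becker 585,669.62 → $585,670; Kowalski 103,353.46 → $103,350; Dube 206,706.92 → $206,710.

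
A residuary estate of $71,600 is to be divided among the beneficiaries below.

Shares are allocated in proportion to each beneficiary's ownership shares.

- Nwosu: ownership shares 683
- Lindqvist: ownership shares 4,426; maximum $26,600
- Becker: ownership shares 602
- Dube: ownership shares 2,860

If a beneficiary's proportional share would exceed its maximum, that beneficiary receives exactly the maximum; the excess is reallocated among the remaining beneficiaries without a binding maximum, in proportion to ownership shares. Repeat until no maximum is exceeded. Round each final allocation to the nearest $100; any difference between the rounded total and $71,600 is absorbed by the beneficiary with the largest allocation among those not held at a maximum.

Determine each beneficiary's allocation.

Nwosu: $7,400 | Lindqvist: $26,600 | Becker: $6,500 | Dube: $31,100

Total ownership shares = 8,571.
Unconstrained shares: Nwosu 5,705.61; Lindqvist 36,973.70; Becker 5,028.96; Dube 23,891.73.
Capped: Lindqvist ($26,600); residual $45,000 reallocated over remaining ownership shares 4,145.
Shares after redistribution: Nwosu 7,414.96 → $7,400; Becker 6,535.59 → $6,500; Dube 31,049.46 → $31,000.
Rounding difference +$100 applied to Dube → $31,100.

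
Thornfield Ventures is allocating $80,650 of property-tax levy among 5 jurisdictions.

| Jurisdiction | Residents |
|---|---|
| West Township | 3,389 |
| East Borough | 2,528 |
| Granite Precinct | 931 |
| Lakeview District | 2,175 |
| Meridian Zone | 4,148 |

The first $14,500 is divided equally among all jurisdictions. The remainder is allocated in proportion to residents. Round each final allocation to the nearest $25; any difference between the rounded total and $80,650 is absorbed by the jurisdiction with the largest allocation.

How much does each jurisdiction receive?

Equal tier: $14,500 ÷ 5 = $2,900 apiece.
Remainder $66,150 by residents (total 13,171): West Township 17,020.91 → $17,025; East Borough 12,696.62 → $12,700; Granite Precinct 4,675.85 → $4,675; Lakeview District 10,923.71 → $10,925; Meridian Zone 20,832.91 → $20,825.
Totals: West Township $2,900 + $17,025 = $19,925; East Borough $2,900 + $12,700 = $15,600; Granite Precinct $2,900 + $4,675 = $7,575; Lakeview District $2,900 + $10,925 = $13,825; Meridian Zone $2,900 + $20,825 = $23,725.

West Township: $19,925 · East Borough: $15,600 · Granite Precinct: $7,575 · Lakeview District: $13,825 · Meridian Zone: $23,725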